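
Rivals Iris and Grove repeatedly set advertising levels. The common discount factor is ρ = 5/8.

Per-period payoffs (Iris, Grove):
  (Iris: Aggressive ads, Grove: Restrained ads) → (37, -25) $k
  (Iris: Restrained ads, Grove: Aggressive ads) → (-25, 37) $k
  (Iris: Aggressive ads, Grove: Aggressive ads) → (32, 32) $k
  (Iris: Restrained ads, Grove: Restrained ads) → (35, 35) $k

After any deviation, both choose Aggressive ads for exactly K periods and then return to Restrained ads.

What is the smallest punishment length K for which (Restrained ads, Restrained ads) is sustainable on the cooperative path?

2

IC: ρ(1−ρ^K)/(1−ρ) ≥ (37−35)/(35−32) = 2/3.
With ρ = 5/8: need 1 − ρ^K ≥ 2/3·(1−5/8)/(5/8), i.e. ρ^K ≤ 0.6000.
Since (5/8)^1 = 0.6250 and (5/8)^2 = 0.3906, the smallest such K is 2.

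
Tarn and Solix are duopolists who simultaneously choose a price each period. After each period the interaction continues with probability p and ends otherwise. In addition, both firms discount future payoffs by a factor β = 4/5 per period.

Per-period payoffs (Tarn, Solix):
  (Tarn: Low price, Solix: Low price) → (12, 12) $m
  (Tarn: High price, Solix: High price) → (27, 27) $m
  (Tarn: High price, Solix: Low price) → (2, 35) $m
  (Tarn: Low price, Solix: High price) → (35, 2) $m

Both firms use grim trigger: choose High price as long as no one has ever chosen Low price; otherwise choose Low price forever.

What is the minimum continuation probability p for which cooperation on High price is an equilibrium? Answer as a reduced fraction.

10/23

Expected continuation weight on next period's payoff is β·p = 4/5·p, which plays the role of the discount factor.
Cooperation requires 4/5·p ≥ (35−27)/(35−12) = 8/23, hence p ≥ 10/23.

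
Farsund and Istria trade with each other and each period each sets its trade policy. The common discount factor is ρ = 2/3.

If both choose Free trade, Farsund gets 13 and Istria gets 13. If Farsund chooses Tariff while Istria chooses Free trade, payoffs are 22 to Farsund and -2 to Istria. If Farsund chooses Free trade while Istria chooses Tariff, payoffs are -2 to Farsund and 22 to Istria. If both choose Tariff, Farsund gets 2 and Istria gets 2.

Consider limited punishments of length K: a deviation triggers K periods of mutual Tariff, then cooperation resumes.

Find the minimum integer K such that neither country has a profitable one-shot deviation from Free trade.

2

Need Σ_{k=1}^{K} ρ^k ≥ (22−13)/(13−2) = 0.8182 at ρ = 2/3.
At K = 1 the sum is 0.6667 < 0.8182; at K = 2 it is 1.1111 ≥ 0.8182.
So the minimum punishment length is K = 2.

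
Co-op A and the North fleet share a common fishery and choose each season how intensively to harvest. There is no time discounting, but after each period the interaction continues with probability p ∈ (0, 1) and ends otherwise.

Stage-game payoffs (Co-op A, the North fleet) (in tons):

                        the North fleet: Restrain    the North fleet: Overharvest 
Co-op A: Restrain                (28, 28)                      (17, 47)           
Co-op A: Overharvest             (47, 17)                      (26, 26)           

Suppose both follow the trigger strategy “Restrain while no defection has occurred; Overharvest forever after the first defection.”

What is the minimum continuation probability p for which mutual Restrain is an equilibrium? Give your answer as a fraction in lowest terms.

19/21

Expected cooperation value is 28 + p·28 + p²·28 + … = 28/(1−p); deviation gives 47 + p·26/(1−p).
28 ≥ 47(1−p) + 26p ⇒ 21p ≥ 19 ⇒ p ≥ 19/21.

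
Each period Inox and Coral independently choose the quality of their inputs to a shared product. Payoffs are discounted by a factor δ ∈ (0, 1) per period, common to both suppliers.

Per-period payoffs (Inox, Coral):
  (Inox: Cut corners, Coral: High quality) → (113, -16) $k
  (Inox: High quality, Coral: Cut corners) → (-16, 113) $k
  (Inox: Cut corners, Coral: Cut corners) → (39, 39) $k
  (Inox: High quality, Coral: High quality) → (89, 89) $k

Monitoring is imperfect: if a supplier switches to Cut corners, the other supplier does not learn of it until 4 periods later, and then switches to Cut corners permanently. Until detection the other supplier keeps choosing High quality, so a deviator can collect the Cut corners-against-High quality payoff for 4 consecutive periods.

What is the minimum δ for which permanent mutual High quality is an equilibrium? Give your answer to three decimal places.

0.755

The best deviation is to choose Cut corners for all 4 undetected periods, earning 113 each, then 39 forever once detected.
Deviation value: 113(1−δ^4)/(1−δ) + 39δ^4/(1−δ); cooperation value: 89/(1−δ).
IC: 89 ≥ 113(1−δ^4) + 39δ^4 = 113 − 74δ^4.
So δ^4 ≥ 24/74 = 12/37, giving δ ≥ (12/37)^(1/4) ≈ 0.755.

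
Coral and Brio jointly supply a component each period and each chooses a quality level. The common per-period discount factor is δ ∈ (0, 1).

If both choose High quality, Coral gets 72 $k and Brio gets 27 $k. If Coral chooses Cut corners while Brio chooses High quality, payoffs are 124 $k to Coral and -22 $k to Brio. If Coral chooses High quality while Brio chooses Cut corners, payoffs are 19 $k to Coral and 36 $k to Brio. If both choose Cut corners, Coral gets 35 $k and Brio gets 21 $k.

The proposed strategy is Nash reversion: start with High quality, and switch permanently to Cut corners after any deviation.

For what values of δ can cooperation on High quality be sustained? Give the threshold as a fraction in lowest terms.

3/5

Coral: cooperation gives 72 each period; deviation gives 124 once then 35 forever.
  72/(1−δ) ≥ 124 + 35δ/(1−δ) ⇒ δ ≥ 52/89.
Brio: cooperation gives 27 each period; deviation gives 36 once then 21 forever.
  δ ≥ 9/15 = 3/5.
Both must hold, so the binding constraint is Brio's: δ ≥ 3/5.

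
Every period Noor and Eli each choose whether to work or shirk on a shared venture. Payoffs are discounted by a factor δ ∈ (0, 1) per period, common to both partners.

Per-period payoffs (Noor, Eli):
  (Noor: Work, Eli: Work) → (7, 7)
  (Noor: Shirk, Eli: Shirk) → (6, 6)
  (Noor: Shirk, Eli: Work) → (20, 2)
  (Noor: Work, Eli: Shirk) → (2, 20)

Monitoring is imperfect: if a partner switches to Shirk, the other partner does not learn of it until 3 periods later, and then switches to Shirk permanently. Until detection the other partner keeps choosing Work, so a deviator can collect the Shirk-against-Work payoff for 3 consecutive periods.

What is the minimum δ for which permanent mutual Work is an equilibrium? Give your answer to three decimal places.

0.976

A deviator earns 20 for 3 periods, then 6 forever; cooperating earns 7 forever. Multiplying the IC by (1−δ):
7 ≥ 20(1−δ^3) + 6δ^3, so 14·δ^3 ≥ 13 and δ^3 ≥ 13/14.
δ ≥ (13/14)^(1/3) ≈ 0.976.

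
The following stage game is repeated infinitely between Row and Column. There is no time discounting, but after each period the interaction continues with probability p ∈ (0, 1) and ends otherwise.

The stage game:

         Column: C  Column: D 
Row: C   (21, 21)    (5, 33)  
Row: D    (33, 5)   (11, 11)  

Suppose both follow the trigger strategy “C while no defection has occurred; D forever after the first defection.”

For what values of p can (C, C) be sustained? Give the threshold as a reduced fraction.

6/11

With no time discounting, the continuation probability p plays the role of the discount factor.
Grim-trigger IC: 21/(1−p) ≥ 33 + 11p/(1−p) ⇒ p ≥ (33−21)/(33−11) = 6/11.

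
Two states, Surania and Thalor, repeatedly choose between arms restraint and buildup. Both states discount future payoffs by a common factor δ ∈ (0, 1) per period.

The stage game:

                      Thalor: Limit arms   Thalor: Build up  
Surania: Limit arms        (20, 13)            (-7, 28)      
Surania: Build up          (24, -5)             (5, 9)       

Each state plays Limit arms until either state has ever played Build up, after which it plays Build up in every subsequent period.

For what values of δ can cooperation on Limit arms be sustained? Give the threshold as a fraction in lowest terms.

Surania's threshold: (24−20)/(24−5) = 4/19.
Thalor's threshold: (28−13)/(28−9) = 15/19.
4/19 < 15/19, so Thalor binds and δ* = 15/19.

15/19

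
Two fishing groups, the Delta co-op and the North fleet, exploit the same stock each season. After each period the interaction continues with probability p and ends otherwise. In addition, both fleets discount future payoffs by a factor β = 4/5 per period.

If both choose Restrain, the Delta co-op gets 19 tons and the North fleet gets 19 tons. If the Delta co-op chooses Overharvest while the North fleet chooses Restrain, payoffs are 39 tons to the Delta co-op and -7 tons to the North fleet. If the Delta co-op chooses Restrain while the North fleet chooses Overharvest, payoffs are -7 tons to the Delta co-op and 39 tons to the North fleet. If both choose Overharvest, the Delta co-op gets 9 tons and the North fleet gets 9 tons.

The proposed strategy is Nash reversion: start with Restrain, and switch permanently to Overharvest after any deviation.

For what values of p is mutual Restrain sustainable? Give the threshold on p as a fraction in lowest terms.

With continuation probability p and discount β, the effective per-period discount factor is βp.
Grim-trigger IC: βp ≥ (39−19)/(39−9) = 2/3.
So p ≥ (2/3)/(4/5) = 5/6.

5/6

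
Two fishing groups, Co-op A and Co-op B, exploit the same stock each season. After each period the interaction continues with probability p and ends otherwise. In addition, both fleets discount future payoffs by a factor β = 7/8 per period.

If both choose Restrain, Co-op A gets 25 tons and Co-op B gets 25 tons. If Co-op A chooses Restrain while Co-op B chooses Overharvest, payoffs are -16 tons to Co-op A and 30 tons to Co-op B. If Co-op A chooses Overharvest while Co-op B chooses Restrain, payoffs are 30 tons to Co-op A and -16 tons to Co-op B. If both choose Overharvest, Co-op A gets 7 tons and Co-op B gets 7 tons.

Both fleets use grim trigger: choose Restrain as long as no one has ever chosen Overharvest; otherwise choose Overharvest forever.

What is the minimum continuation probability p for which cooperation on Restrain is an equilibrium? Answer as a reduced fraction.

40/161

With continuation probability p and discount β, the effective per-period discount factor is βp.
Grim-trigger IC: βp ≥ (30−25)/(30−7) = 5/23.
So p ≥ (5/23)/(7/8) = 40/161.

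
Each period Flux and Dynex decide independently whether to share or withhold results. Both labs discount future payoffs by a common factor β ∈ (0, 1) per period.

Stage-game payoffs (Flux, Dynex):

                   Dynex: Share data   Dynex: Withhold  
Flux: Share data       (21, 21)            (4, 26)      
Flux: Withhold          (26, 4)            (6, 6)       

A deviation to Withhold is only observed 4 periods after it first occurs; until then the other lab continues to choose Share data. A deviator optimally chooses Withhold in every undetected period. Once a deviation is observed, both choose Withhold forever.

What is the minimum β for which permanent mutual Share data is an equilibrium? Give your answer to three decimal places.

Deviating for the 4 undetected periods gains 26−21 = 5 per period over cooperation, then loses 21−6 = 15 per period forever once punishment starts.
Gain: 5(1 + β + … + β^3); loss: 15·β^4/(1−β).
No profitable deviation ⇔ 5(1−β^4) ≤ 15·β^4, i.e. β^4 ≥ 5/(5+15) = 1/4.
Hence β ≥ (1/4)^(1/4) ≈ 0.707.

0.707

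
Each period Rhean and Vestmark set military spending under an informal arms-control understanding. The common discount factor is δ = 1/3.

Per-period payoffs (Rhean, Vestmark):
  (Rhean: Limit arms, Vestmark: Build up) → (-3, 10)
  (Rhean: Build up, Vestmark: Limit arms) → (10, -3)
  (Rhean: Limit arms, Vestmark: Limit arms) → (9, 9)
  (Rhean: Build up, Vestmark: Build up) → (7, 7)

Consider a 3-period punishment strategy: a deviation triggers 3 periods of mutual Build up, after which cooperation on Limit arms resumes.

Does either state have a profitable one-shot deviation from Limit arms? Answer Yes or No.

Yes

A one-shot deviation gives 10 now, then 7 for 3 periods, then back to 9.
Gain from deviating: (10−9) today; loss: (9−7) in each of the next 3 periods.
No-deviation condition: (9−7)(δ+…+δ^3) ≥ 10−9, i.e. δ+…+δ^3 ≥ 1/2.
At δ = 1/3: δ+…+δ^3 = 0.4815 < 0.5000.
So cooperation is not sustainable.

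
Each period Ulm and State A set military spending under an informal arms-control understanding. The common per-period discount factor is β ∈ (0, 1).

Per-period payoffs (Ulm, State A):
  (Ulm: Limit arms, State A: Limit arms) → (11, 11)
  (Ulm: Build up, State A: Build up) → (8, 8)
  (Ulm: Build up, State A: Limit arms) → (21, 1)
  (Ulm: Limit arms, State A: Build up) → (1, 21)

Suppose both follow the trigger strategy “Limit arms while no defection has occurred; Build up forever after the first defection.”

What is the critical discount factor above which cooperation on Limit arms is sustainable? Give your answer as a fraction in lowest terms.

Cooperation forever yields 11 each period: 11/(1−β).
Deviating yields 21 once, then 8 forever: 21 + 8β/(1−β).
No profitable deviation requires 11/(1−β) ≥ 21 + 8β/(1−β).
Multiplying by (1−β): 11 ≥ 21(1−β) + 8β = 21 − 13β.
So 13β ≥ 10, i.e. β ≥ 10/13.

10/13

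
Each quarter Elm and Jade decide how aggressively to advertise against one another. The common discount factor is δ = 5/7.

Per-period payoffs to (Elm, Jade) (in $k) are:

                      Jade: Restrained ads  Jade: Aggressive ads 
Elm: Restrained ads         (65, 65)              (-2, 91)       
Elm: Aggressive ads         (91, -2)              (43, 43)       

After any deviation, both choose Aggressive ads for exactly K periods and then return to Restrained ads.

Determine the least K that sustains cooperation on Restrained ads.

Need Σ_{k=1}^{K} δ^k ≥ (91−65)/(65−43) = 1.1818 at δ = 5/7.
At K = 1 the sum is 0.7143 < 1.1818; at K = 2 it is 1.2245 ≥ 1.1818.
So the minimum punishment length is K = 2.

2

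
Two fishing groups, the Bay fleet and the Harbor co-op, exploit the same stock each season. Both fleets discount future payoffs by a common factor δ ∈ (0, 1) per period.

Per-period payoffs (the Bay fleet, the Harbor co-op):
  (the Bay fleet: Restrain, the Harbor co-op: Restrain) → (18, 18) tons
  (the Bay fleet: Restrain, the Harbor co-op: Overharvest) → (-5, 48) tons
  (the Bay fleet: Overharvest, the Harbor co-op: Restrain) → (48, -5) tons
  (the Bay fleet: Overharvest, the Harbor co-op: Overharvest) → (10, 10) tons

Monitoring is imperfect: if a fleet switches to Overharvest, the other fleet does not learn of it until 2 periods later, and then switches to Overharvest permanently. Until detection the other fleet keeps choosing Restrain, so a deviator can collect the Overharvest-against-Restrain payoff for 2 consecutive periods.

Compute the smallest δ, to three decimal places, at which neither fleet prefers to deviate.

0.889

The best deviation is to choose Overharvest for all 2 undetected periods, earning 48 each, then 10 forever once detected.
Deviation value: 48(1−δ^2)/(1−δ) + 10δ^2/(1−δ); cooperation value: 18/(1−δ).
IC: 18 ≥ 48(1−δ^2) + 10δ^2 = 48 − 38δ^2.
So δ^2 ≥ 30/38 = 15/19, giving δ ≥ (15/19)^(1/2) ≈ 0.889.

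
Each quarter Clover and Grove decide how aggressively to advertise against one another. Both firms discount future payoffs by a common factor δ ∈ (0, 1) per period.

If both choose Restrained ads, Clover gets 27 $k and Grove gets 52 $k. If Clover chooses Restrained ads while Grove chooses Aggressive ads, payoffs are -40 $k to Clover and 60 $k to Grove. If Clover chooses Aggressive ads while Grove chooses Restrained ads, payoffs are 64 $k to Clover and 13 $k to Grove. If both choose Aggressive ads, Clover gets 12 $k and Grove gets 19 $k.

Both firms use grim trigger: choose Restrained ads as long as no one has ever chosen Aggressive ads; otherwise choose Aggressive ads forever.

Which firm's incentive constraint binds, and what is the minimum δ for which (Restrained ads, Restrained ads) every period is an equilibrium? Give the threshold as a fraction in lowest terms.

For Clover: deviation gain 64−27 = 37, per-period punishment loss 27−12 = 15. IC gives δ ≥ 37/52.
For Grove: gain 8, loss 33 per period, so δ ≥ 8/41.
The tighter constraint is Clover's, so cooperation needs δ ≥ 37/52.

Clover; δ ≥ 37/52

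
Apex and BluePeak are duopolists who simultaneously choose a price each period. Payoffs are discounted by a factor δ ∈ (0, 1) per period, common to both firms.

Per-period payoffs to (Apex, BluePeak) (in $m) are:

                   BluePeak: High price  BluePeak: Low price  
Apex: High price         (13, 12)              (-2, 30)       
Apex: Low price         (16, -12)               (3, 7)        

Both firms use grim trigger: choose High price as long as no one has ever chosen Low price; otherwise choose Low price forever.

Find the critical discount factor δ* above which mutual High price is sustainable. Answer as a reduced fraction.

18/23

Apex's threshold: (16−13)/(16−3) = 3/13.
BluePeak's threshold: (30−12)/(30−7) = 18/23.
3/13 < 18/23, so BluePeak binds and δ* = 18/23.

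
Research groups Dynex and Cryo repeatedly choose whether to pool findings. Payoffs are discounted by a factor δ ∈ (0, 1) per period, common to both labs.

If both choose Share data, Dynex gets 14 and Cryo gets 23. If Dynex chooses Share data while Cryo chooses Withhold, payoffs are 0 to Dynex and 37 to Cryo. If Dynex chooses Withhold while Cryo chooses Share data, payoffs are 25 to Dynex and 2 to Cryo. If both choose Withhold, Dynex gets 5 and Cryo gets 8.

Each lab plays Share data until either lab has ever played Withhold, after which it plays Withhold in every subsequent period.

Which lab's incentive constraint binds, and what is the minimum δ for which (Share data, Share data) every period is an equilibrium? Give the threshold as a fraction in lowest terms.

Dynex's threshold: (25−14)/(25−5) = 11/20.
Cryo's threshold: (37−23)/(37−8) = 14/29.
11/20 > 14/29, so Dynex binds and δ* = 11/20.

Dynex; δ ≥ 11/20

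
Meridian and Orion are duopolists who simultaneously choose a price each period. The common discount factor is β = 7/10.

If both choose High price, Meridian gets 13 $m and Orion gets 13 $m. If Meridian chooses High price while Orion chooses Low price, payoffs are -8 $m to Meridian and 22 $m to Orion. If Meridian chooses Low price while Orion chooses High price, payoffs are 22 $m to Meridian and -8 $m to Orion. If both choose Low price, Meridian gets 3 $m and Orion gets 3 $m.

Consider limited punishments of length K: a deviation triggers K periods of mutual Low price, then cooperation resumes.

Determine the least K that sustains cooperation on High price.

2

Need Σ_{k=1}^{K} β^k ≥ (22−13)/(13−3) = 0.9000 at β = 7/10.
At K = 1 the sum is 0.7000 < 0.9000; at K = 2 it is 1.1900 ≥ 0.9000.
So the minimum punishment length is K = 2.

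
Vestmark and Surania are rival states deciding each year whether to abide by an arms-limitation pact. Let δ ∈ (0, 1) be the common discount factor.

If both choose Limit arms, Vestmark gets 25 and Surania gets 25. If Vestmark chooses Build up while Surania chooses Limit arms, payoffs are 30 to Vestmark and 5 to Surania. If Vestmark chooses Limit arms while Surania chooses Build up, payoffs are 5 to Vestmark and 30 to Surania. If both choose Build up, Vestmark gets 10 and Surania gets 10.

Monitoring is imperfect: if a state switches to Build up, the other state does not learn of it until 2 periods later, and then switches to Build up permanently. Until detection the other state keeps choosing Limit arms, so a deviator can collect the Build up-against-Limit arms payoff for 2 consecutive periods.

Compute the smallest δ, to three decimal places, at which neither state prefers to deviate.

Deviating for the 2 undetected periods gains 30−25 = 5 per period over cooperation, then loses 25−10 = 15 per period forever once punishment starts.
Gain: 5(1 + δ + … + δ^1); loss: 15·δ^2/(1−δ).
No profitable deviation ⇔ 5(1−δ^2) ≤ 15·δ^2, i.e. δ^2 ≥ 5/(5+15) = 1/4.
Hence δ ≥ (1/4)^(1/2) ≈ 0.500.

0.500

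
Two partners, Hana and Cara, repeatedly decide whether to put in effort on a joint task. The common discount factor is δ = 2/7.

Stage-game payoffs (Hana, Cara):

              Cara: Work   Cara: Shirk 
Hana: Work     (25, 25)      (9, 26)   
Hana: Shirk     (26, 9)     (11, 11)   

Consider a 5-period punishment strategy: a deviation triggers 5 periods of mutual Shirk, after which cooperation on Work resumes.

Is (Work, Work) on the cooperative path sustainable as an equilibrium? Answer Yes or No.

A one-shot deviation gives 26 now, then 11 for 5 periods, then back to 25.
Gain from deviating: (26−25) today; loss: (25−11) in each of the next 5 periods.
No-deviation condition: (25−11)(δ+…+δ^5) ≥ 26−25, i.e. δ+…+δ^5 ≥ 1/14.
At δ = 2/7: δ+…+δ^5 = 0.3992 ≥ 0.0714.
So cooperation is sustainable.

Yes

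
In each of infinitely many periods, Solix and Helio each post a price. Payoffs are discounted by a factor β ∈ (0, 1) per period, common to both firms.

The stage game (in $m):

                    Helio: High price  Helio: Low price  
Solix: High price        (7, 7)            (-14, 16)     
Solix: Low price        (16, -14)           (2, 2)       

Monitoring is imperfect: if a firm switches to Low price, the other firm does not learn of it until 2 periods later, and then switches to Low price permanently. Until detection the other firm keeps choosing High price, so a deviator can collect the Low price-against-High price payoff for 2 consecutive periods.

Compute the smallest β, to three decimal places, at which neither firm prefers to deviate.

Deviating for the 2 undetected periods gains 16−7 = 9 per period over cooperation, then loses 7−2 = 5 per period forever once punishment starts.
Gain: 9(1 + β + … + β^1); loss: 5·β^2/(1−β).
No profitable deviation ⇔ 9(1−β^2) ≤ 5·β^2, i.e. β^2 ≥ 9/(9+5) = 9/14.
Hence β ≥ (9/14)^(1/2) ≈ 0.802.

0.802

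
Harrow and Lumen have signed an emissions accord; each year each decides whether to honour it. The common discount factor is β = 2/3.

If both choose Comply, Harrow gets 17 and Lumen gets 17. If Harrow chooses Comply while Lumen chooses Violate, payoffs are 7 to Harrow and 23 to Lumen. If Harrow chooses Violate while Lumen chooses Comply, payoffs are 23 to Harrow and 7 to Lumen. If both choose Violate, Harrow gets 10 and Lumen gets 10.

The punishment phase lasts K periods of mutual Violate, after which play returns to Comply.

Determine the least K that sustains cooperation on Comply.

No profitable deviation requires (17−10)(β+…+β^K) ≥ 23−17, i.e. β+…+β^K ≥ 6/7 ≈ 0.8571.
With β = 2/3, the partial sums are K=1: 0.6667, K=2: 1.1111.
K = 2 is the first length at which the sum reaches 0.8571.

2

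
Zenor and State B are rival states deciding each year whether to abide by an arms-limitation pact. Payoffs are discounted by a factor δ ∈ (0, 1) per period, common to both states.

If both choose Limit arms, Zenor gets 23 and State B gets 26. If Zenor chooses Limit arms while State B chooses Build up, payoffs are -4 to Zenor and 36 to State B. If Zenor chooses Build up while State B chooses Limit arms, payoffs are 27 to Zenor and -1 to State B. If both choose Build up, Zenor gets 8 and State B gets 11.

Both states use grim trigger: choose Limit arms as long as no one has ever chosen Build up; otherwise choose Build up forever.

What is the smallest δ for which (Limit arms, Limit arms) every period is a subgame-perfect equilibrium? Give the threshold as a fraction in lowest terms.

For Zenor: deviation gain 27−23 = 4, per-period punishment loss 23−8 = 15. IC gives δ ≥ 4/19.
For State B: gain 10, loss 15 per period, so δ ≥ 10/25 = 2/5.
The tighter constraint is State B's, so cooperation needs δ ≥ 2/5.

2/5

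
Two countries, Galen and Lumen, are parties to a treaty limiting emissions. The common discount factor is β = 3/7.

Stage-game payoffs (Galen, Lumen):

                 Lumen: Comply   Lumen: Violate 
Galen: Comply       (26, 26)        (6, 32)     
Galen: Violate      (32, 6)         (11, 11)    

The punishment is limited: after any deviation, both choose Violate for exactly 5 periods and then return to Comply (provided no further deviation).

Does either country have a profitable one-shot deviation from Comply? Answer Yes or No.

A one-shot deviation gives 32 now, then 11 for 5 periods, then back to 26.
Gain from deviating: (32−26) today; loss: (26−11) in each of the next 5 periods.
No-deviation condition: (26−11)(β+…+β^5) ≥ 32−26, i.e. β+…+β^5 ≥ 2/5.
At β = 3/7: β+…+β^5 = 0.7392 ≥ 0.4000.
So cooperation is sustainable.

No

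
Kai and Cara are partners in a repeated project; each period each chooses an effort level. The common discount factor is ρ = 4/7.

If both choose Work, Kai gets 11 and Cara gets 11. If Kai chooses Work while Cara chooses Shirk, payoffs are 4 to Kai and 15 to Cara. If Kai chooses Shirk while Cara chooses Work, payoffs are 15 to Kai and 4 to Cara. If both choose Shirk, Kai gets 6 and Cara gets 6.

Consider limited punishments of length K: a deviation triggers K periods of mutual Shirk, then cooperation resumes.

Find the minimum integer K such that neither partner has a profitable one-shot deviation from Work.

IC: ρ(1−ρ^K)/(1−ρ) ≥ (15−11)/(11−6) = 4/5.
With ρ = 4/7: need 1 − ρ^K ≥ 4/5·(1−4/7)/(4/7), i.e. ρ^K ≤ 0.4000.
Since (4/7)^1 = 0.5714 and (4/7)^2 = 0.3265, the smallest such K is 2.

2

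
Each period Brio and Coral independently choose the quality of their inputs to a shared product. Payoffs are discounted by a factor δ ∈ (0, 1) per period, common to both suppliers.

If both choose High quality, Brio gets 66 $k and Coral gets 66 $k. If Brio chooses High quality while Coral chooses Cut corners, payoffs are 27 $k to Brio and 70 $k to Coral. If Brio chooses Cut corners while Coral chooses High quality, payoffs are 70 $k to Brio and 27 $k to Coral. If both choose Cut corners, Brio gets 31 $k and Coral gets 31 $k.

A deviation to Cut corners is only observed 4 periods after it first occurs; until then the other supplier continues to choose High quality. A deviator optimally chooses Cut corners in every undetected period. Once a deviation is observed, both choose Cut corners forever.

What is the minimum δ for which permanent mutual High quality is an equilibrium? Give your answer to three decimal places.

The best deviation is to choose Cut corners for all 4 undetected periods, earning 70 each, then 31 forever once detected.
Deviation value: 70(1−δ^4)/(1−δ) + 31δ^4/(1−δ); cooperation value: 66/(1−δ).
IC: 66 ≥ 70(1−δ^4) + 31δ^4 = 70 − 39δ^4.
So δ^4 ≥ 4/39, giving δ ≥ (4/39)^(1/4) ≈ 0.566.

0.566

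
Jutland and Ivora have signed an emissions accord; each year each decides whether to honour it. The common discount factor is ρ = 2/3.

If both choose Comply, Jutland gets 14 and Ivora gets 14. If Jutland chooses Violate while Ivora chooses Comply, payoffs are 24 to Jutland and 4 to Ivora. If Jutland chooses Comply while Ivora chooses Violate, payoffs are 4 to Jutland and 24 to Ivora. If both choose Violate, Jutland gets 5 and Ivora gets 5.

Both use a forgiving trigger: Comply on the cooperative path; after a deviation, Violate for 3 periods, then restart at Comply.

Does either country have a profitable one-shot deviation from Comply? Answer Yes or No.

No

Comparing payoff streams over the 4 periods until play realigns: cooperate → 14(1+ρ+…+ρ^3); deviate → 24 + 5(ρ+…+ρ^3).
Cooperation is sustained iff (14−5)(ρ+…+ρ^3) ≥ 24−14.
ρ+…+ρ^3 = 2/3·(1−(2/3)^3)/(1−2/3) = 1.4074, and (24−14)/(14−5) = 1.1111.
1.4074 ≥ 1.1111, so cooperation is sustainable.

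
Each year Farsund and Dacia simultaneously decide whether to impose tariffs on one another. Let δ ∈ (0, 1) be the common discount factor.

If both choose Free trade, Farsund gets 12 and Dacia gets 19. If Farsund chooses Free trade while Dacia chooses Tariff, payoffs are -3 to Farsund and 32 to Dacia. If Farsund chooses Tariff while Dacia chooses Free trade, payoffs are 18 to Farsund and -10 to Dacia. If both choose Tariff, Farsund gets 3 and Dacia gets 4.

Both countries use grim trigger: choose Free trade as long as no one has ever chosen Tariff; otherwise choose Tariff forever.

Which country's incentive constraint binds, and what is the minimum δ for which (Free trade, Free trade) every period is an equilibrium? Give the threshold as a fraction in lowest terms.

Farsund's threshold: (18−12)/(18−3) = 2/5.
Dacia's threshold: (32−19)/(32−4) = 13/28.
2/5 < 13/28, so Dacia binds and δ* = 13/28.

Dacia; δ ≥ 13/28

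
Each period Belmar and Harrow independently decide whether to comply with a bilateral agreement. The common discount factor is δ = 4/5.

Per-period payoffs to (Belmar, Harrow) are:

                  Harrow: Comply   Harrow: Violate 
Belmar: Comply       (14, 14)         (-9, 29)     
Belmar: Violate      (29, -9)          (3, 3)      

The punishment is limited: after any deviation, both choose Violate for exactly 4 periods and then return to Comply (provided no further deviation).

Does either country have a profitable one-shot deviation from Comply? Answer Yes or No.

IC: δ+…+δ^4 ≥ (29−14)/(14−3) = 15/11.
At δ = 4/5: partial sum = 2.3616 ≥ 1.3636. Cooperation sustainable.

No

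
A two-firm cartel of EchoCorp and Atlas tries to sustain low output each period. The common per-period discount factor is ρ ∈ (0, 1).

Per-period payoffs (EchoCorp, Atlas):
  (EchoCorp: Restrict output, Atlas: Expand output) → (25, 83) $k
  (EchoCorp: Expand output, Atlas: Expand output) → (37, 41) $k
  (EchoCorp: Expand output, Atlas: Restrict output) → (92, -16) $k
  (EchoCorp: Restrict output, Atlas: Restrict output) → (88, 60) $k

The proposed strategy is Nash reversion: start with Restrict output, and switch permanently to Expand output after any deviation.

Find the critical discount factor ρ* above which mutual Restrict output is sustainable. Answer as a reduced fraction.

EchoCorp: cooperation gives 88 each period; deviation gives 92 once then 37 forever.
  88/(1−ρ) ≥ 92 + 37ρ/(1−ρ) ⇒ ρ ≥ 4/55.
Atlas: cooperation gives 60 each period; deviation gives 83 once then 41 forever.
  ρ ≥ 23/42.
Both must hold, so the binding constraint is Atlas's: ρ ≥ 23/42.

23/42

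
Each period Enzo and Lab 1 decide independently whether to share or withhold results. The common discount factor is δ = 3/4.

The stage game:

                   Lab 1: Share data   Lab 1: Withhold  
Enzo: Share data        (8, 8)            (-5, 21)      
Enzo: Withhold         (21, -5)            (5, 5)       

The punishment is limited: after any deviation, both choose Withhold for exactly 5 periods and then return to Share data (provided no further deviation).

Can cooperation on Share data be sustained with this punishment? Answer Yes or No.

No

Comparing payoff streams over the 6 periods until play realigns: cooperate → 8(1+δ+…+δ^5); deviate → 21 + 5(δ+…+δ^5).
Cooperation is sustained iff (8−5)(δ+…+δ^5) ≥ 21−8.
δ+…+δ^5 = 3/4·(1−(3/4)^5)/(1−3/4) = 2.2881, and (21−8)/(8−5) = 4.3333.
2.2881 < 4.3333, so cooperation is not sustainable.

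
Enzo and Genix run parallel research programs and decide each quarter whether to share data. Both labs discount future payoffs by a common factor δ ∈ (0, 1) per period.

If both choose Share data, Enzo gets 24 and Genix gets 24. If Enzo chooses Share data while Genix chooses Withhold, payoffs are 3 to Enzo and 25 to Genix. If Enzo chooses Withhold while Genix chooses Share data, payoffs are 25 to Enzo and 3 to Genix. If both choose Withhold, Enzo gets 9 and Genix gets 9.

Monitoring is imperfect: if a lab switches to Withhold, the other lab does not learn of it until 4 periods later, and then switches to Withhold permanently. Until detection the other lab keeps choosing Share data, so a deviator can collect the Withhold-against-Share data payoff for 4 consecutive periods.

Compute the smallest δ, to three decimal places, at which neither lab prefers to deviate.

0.500

Deviating for the 4 undetected periods gains 25−24 = 1 per period over cooperation, then loses 24−9 = 15 per period forever once punishment starts.
Gain: 1(1 + δ + … + δ^3); loss: 15·δ^4/(1−δ).
No profitable deviation ⇔ 1(1−δ^4) ≤ 15·δ^4, i.e. δ^4 ≥ 1/(1+15) = 1/16.
Hence δ ≥ (1/16)^(1/4) ≈ 0.500.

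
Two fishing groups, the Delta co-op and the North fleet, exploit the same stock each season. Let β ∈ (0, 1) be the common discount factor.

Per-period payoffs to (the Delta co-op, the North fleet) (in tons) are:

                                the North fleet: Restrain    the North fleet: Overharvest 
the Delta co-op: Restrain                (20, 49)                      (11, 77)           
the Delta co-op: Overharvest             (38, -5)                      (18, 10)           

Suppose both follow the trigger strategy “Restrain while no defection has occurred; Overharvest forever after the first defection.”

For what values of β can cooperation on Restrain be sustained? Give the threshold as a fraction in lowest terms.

9/10

For the Delta co-op: deviation gain 38−20 = 18, per-period punishment loss 20−18 = 2. IC gives β ≥ 18/20 = 9/10.
For the North fleet: gain 28, loss 39 per period, so β ≥ 28/67.
The tighter constraint is the Delta co-op's, so cooperation needs β ≥ 9/10.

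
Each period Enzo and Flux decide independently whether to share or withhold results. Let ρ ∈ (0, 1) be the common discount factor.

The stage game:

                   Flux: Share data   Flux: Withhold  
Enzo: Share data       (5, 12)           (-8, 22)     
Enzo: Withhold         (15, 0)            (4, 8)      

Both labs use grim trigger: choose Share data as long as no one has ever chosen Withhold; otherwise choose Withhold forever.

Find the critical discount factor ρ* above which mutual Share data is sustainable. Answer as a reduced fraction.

For Enzo: deviation gain 15−5 = 10, per-period punishment loss 5−4 = 1. IC gives ρ ≥ 10/11.
For Flux: gain 10, loss 4 per period, so ρ ≥ 10/14 = 5/7.
The tighter constraint is Enzo's, so cooperation needs ρ ≥ 10/11.

10/11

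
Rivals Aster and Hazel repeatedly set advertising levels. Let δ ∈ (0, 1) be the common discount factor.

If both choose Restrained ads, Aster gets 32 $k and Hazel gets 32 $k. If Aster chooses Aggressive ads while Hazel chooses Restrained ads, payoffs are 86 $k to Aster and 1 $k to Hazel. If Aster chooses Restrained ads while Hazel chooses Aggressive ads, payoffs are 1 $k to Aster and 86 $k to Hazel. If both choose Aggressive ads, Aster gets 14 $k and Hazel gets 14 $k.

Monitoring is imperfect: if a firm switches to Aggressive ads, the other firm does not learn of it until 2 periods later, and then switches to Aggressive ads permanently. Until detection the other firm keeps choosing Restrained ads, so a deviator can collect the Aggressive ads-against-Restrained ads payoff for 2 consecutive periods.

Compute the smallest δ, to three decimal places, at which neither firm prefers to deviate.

The best deviation is to choose Aggressive ads for all 2 undetected periods, earning 86 each, then 14 forever once detected.
Deviation value: 86(1−δ^2)/(1−δ) + 14δ^2/(1−δ); cooperation value: 32/(1−δ).
IC: 32 ≥ 86(1−δ^2) + 14δ^2 = 86 − 72δ^2.
So δ^2 ≥ 54/72 = 3/4, giving δ ≥ (3/4)^(1/2) ≈ 0.866.

0.866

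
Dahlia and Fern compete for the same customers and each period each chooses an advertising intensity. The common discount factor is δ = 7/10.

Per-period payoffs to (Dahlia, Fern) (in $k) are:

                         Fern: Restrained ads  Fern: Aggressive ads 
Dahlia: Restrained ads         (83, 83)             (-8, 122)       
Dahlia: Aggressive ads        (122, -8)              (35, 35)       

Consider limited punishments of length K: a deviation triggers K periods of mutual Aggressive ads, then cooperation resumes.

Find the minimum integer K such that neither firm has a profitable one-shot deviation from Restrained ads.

No profitable deviation requires (83−35)(δ+…+δ^K) ≥ 122−83, i.e. δ+…+δ^K ≥ 13/16 ≈ 0.8125.
With δ = 7/10, the partial sums are K=1: 0.7000, K=2: 1.1900.
K = 2 is the first length at which the sum reaches 0.8125.

2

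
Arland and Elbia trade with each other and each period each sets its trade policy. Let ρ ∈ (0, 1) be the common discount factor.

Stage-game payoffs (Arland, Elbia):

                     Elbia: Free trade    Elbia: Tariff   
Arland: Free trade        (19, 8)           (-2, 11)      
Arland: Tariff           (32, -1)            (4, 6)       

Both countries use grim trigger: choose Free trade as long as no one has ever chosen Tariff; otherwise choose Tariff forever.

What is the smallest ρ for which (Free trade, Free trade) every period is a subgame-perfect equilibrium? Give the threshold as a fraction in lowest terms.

3/5

Arland's threshold: (32−19)/(32−4) = 13/28.
Elbia's threshold: (11−8)/(11−6) = 3/5.
13/28 < 3/5, so Elbia binds and ρ* = 3/5.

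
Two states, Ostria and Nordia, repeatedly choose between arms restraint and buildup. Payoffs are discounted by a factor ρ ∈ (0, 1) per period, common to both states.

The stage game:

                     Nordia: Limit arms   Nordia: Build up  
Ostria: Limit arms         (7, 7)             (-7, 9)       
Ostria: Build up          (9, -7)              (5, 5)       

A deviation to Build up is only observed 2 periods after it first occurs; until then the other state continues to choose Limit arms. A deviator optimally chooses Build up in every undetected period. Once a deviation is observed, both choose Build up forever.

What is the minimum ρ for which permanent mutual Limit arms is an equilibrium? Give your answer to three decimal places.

0.707

A deviator earns 9 for 2 periods, then 5 forever; cooperating earns 7 forever. Multiplying the IC by (1−ρ):
7 ≥ 9(1−ρ^2) + 5ρ^2, so 4·ρ^2 ≥ 2 and ρ^2 ≥ 1/2.
ρ ≥ (1/2)^(1/2) ≈ 0.707.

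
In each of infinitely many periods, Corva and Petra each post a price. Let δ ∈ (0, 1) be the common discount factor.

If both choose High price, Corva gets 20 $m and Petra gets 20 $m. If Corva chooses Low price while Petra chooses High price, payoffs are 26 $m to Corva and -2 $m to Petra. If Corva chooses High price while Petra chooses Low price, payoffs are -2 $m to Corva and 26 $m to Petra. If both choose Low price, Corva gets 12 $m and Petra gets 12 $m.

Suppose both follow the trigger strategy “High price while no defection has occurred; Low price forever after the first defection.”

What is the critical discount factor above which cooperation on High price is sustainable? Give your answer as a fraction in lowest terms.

3/7

One-period gain from deviating is 26 − 20 = 6. The loss is 20 − 12 = 8 in every subsequent period, with present value 8·δ/(1−δ).
Deviation is unprofitable when 8·δ/(1−δ) ≥ 6, i.e. δ/(1−δ) ≥ 3/4.
Equivalently δ ≥ 6/(6+8) = 3/7.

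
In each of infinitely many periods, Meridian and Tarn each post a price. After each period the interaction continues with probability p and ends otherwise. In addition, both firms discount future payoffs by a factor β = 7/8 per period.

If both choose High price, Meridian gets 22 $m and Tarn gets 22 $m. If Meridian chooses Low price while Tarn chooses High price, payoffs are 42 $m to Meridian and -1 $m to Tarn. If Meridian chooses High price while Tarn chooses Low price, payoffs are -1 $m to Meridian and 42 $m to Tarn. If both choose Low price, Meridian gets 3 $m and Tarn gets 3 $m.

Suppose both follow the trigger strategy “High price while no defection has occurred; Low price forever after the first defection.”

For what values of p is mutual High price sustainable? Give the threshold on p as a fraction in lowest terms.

160/273

With continuation probability p and discount β, the effective per-period discount factor is βp.
Grim-trigger IC: βp ≥ (42−22)/(42−3) = 20/39.
So p ≥ (20/39)/(7/8) = 160/273.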